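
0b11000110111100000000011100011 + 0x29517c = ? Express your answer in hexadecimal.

0x1907525f

0b11000110111100000000011100011 = 0x18de00e3 in hexadecimal.
Add column by column in base 16, right to left:
  3+c = f
  e+7 = 5 carry 1
  0+1+1 = 2
  0+5 = 5
  e+9 = 7 carry 1
  d+2+1 = 0 carry 1
  8+0+1 = 9
  1+0 = 1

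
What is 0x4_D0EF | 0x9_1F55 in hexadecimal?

OR each hex digit independently (no carries):
  4|9=D, D|1=D, 0|F=F, E|5=F, F|5=F

0xDDFFF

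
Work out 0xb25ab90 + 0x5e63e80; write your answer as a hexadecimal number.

0x110bea10

Add column by column in base 16, right to left:
  0+0 = 0
  9+8 = 1 carry 1
  b+e+1 = a carry 1
  a+3+1 = e
  5+6 = b
  2+e = 0 carry 1
  b+5+1 = 1 carry 1
  final carry 1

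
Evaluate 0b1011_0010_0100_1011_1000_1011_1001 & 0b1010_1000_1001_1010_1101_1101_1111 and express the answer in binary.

0b1010000000001010100010011001

AND bit by bit (1 only where both bits are 1):
  1011001001001011100010111001
& 1010100010011010110111011111
= 1010000000001010100010011001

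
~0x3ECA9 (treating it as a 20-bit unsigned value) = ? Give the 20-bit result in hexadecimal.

0xC1356

Each hex digit d becomes F−d:
  3→C, E→1, C→3, A→5, 9→6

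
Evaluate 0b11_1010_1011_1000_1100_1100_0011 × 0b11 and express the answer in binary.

0b1011000000101010011001001001

Multiply each base-2 digit by 3, carrying:
  1×3 = 3 → write 1 carry 1
  1×3+1 = 4 → write 0 carry 2
  0×3+2 = 2 → write 0 carry 1
  0×3+1 = 1 → write 1
  0×3 = 0 → write 0
  0×3 = 0 → write 0
  1×3 = 3 → write 1 carry 1
  1×3+1 = 4 → write 0 carry 2
  0×3+2 = 2 → write 0 carry 1
  0×3+1 = 1 → write 1
  1×3 = 3 → write 1 carry 1
  1×3+1 = 4 → write 0 carry 2
  0×3+2 = 2 → write 0 carry 1
  0×3+1 = 1 → write 1
  0×3 = 0 → write 0
  1×3 = 3 → write 1 carry 1
  1×3+1 = 4 → write 0 carry 2
  1×3+2 = 5 → write 1 carry 2
  0×3+2 = 2 → write 0 carry 1
  1×3+1 = 4 → write 0 carry 2
  0×3+2 = 2 → write 0 carry 1
  1×3+1 = 4 → write 0 carry 2
  0×3+2 = 2 → write 0 carry 1
  1×3+1 = 4 → write 0 carry 2
  1×3+2 = 5 → write 1 carry 2
  1×3+2 = 5 → write 1 carry 2
  remaining carry: 10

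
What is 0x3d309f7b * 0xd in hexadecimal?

0x31b78193f

Multiply each base-16 digit by 13, carrying:
  b×13 = 143 → write f carry 8
  7×13+8 = 99 → write 3 carry 6
  f×13+6 = 201 → write 9 carry 12
  9×13+12 = 129 → write 1 carry 8
  0×13+8 = 8 → write 8
  3×13 = 39 → write 7 carry 2
  d×13+2 = 171 → write b carry 10
  3×13+10 = 49 → write 1 carry 3
  remaining carry: 3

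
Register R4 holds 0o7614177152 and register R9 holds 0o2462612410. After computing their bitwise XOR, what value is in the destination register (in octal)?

XOR each oct digit independently (no carries):
  7^2=5, 6^4=2, 1^6=7, 4^2=6, 1^6=7, 7^1=6, 7^2=5, 1^4=5, 5^1=4, 2^0=2

0o5276765542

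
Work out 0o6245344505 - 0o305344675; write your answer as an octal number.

0o5737777610

Subtract column by column in base 8:
  5-5 → 0
  0-7 → 1 (borrow)
  5-6-1 → 6 (borrow)
  4-4-1 → 7 (borrow)
  4-4-1 → 7 (borrow)
  3-3-1 → 7 (borrow)
  5-5-1 → 7 (borrow)
  4-0-1 → 3
  2-3 → 7 (borrow)
  6-0-1 → 5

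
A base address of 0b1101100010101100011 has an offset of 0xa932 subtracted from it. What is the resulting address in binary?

0b1100001110000110001

0xa932 = 0b1010100100110010 in binary.
Subtract column by column in base 2:
  1-0 → 1
  1-1 → 0
  0-0 → 0
  0-0 → 0
  0-1 → 1 (borrow)
  1-1-1 → 1 (borrow)
  1-0-1 → 0
  0-0 → 0
  1-1 → 0
  0-0 → 0
  1-0 → 1
  0-1 → 1 (borrow)
  0-0-1 → 1 (borrow)
  0-1-1 → 0 (borrow)
  1-0-1 → 0
  1-1 → 0
  0-0 → 0
  1-0 → 1
  1-0 → 1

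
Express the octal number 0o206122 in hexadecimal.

0x10C52

Each octal digit is 3 bits: 2=010 0=000 6=110 1=001 2=010 2=010.
Group the bits into nibbles: 0001 0000 1100 0101 0010 → 10C52.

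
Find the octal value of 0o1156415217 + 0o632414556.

0o2011031775

Add column by column in base 8, right to left:
  7+6 = 5 carry 1
  1+5+1 = 7
  2+5 = 7
  5+4 = 1 carry 1
  1+1+1 = 3
  4+4 = 0 carry 1
  6+2+1 = 1 carry 1
  5+3+1 = 1 carry 1
  1+6+1 = 0 carry 1
  1+0+1 = 2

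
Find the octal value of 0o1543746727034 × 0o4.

0o6617633534160

Multiply each base-8 digit by 4, carrying:
  4×4 = 16 → write 0 carry 2
  3×4+2 = 14 → write 6 carry 1
  0×4+1 = 1 → write 1
  7×4 = 28 → write 4 carry 3
  2×4+3 = 11 → write 3 carry 1
  7×4+1 = 29 → write 5 carry 3
  6×4+3 = 27 → write 3 carry 3
  4×4+3 = 19 → write 3 carry 2
  7×4+2 = 30 → write 6 carry 3
  3×4+3 = 15 → write 7 carry 1
  4×4+1 = 17 → write 1 carry 2
  5×4+2 = 22 → write 6 carry 2
  1×4+2 = 6 → write 6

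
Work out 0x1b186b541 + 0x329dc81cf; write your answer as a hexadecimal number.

Add column by column in base 16, right to left:
  1+f = 0 carry 1
  4+c+1 = 1 carry 1
  5+1+1 = 7
  b+8 = 3 carry 1
  6+c+1 = 3 carry 1
  8+d+1 = 6 carry 1
  1+9+1 = b
  b+2 = d
  1+3 = 4

0x4db633710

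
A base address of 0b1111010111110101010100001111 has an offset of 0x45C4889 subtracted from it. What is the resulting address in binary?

0b1011000000110000110010000110

0x45C4889 = 0b100010111000100100010001001 in binary.
Subtract column by column in base 2:
  1-1 → 0
  1-0 → 1
  1-0 → 1
  1-1 → 0
  0-0 → 0
  0-0 → 0
  0-0 → 0
  0-1 → 1 (borrow)
  1-0-1 → 0
  0-0 → 0
  1-0 → 1
  0-1 → 1 (borrow)
  1-0-1 → 0
  0-0 → 0
  1-1 → 0
  0-0 → 0
  1-0 → 1
  1-0 → 1
  1-1 → 0
  1-1 → 0
  1-1 → 0
  0-0 → 0
  1-1 → 0
  0-0 → 0
  1-0 → 1
  1-0 → 1
  1-1 → 0
  1-0 → 1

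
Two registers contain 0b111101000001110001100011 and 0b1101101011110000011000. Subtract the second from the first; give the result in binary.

0b101111010110000001001011

Subtract column by column in base 2:
  1-0 → 1
  1-0 → 1
  0-0 → 0
  0-1 → 1 (borrow)
  0-1-1 → 0 (borrow)
  1-0-1 → 0
  1-0 → 1
  0-0 → 0
  0-0 → 0
  0-0 → 0
  1-1 → 0
  1-1 → 0
  1-1 → 0
  0-1 → 1 (borrow)
  0-0-1 → 1 (borrow)
  0-1-1 → 0 (borrow)
  0-0-1 → 1 (borrow)
  0-1-1 → 0 (borrow)
  1-1-1 → 1 (borrow)
  0-0-1 → 1 (borrow)
  1-1-1 → 1 (borrow)
  1-1-1 → 1 (borrow)
  1-0-1 → 0
  1-0 → 1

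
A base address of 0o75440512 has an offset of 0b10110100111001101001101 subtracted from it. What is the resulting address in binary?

0b100110111100110111111101

0o75440512 = 0b111101100100000101001010 in binary.
Subtract column by column in base 2:
  0-1 → 1 (borrow)
  1-0-1 → 0
  0-1 → 1 (borrow)
  1-1-1 → 1 (borrow)
  0-0-1 → 1 (borrow)
  0-0-1 → 1 (borrow)
  1-1-1 → 1 (borrow)
  0-0-1 → 1 (borrow)
  1-1-1 → 1 (borrow)
  0-1-1 → 0 (borrow)
  0-0-1 → 1 (borrow)
  0-0-1 → 1 (borrow)
  0-1-1 → 0 (borrow)
  0-1-1 → 0 (borrow)
  1-1-1 → 1 (borrow)
  0-0-1 → 1 (borrow)
  0-0-1 → 1 (borrow)
  1-1-1 → 1 (borrow)
  1-0-1 → 0
  0-1 → 1 (borrow)
  1-1-1 → 1 (borrow)
  1-0-1 → 0
  1-1 → 0
  1-0 → 1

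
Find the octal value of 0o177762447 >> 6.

0o1777624

Shifting right by 6 bits = 2 oct digits: drop the last 2.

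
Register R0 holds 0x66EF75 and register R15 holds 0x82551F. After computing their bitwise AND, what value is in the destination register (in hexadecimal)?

AND each hex digit independently (no carries):
  6&8=0, 6&2=2, E&5=4, F&5=5, 7&1=1, 5&F=5

0x024515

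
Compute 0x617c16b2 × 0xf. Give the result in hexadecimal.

0x5b645546e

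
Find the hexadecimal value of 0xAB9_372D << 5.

5 bits is not a whole number of base-16 digits; in binary: 1010101110010011011100101101 << 5 = 101010111001001101110010110100000.

0x15726E5A0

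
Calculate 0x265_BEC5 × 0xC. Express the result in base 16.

Multiply each base-16 digit by 12, carrying:
  5×12 = 60 → write C carry 3
  C×12+3 = 147 → write 3 carry 9
  E×12+9 = 177 → write 1 carry 11
  B×12+11 = 143 → write F carry 8
  5×12+8 = 68 → write 4 carry 4
  6×12+4 = 76 → write C carry 4
  2×12+4 = 28 → write C carry 1
  remaining carry: 1

0x1CC4F13C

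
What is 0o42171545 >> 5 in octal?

5 bits is not a whole number of base-8 digits; in binary: 100010001111001101100101 >> 5 = 1000100011110011011.

0o1043633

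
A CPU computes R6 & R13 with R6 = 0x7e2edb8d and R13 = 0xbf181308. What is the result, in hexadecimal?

0x3e081308

AND each hex digit independently (no carries):
  7&b=3, e&f=e, 2&1=0, e&8=8, d&1=1, b&3=3, 8&0=0, d&8=8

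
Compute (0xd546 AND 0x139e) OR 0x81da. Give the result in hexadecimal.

0x91de

0xd546 AND 0x139e = 0x1106.
Then OR with 0x81da.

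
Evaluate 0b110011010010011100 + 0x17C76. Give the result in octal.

0b110011010010011100 = 0o632234 in octal.
0x17C76 = 0o276166 in octal.
Add column by column in base 8, right to left:
  4+6 = 2 carry 1
  3+6+1 = 2 carry 1
  2+1+1 = 4
  2+6 = 0 carry 1
  3+7+1 = 3 carry 1
  6+2+1 = 1 carry 1
  final carry 1

0o1130422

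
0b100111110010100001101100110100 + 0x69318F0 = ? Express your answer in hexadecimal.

0b100111110010100001101100110100 = 0x27CA1B34 in hexadecimal.
Add column by column in base 16, right to left:
  4+0 = 4
  3+F = 2 carry 1
  B+8+1 = 4 carry 1
  1+1+1 = 3
  A+3 = D
  C+9 = 5 carry 1
  7+6+1 = E
  2+0 = 2

0x2E5D3424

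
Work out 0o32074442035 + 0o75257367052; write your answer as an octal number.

0o127354031107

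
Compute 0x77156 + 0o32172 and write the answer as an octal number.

0o1722720

0x77156 = 0o1670526 in octal.
Add column by column in base 8, right to left:
  6+2 = 0 carry 1
  2+7+1 = 2 carry 1
  5+1+1 = 7
  0+2 = 2
  7+3 = 2 carry 1
  6+0+1 = 7
  1+0 = 1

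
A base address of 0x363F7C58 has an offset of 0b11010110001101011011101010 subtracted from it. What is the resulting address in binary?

0b110010111001101010010101101110

0x363F7C58 = 0b110110001111110111110001011000 in binary.
Subtract column by column in base 2:
  0-0 → 0
  0-1 → 1 (borrow)
  0-0-1 → 1 (borrow)
  1-1-1 → 1 (borrow)
  1-0-1 → 0
  0-1 → 1 (borrow)
  1-1-1 → 1 (borrow)
  0-1-1 → 0 (borrow)
  0-0-1 → 1 (borrow)
  0-1-1 → 0 (borrow)
  1-1-1 → 1 (borrow)
  1-0-1 → 0
  1-1 → 0
  1-0 → 1
  1-1 → 0
  0-1 → 1 (borrow)
  1-0-1 → 0
  1-0 → 1
  1-0 → 1
  1-1 → 0
  1-1 → 0
  1-0 → 1
  0-1 → 1 (borrow)
  0-0-1 → 1 (borrow)
  0-1-1 → 0 (borrow)
  1-1-1 → 1 (borrow)
  1-0-1 → 0
  0-0 → 0
  1-0 → 1
  1-0 → 1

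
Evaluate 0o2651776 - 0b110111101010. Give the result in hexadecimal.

0o2651776 = 0xB53FE in hexadecimal.
0b110111101010 = 0xDEA in hexadecimal.
Subtract column by column in base 16:
  E-A → 4
  F-E → 1
  3-D → 6 (borrow)
  5-0-1 → 4
  B-0 → B

0xB4614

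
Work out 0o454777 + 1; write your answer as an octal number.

The trailing 3 digits are 7 (max in base 8), so adding 1 cascades: they roll to 0 and the next digit up increments.

0o455000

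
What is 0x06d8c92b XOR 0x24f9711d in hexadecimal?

0x2221b836

XOR each hex digit independently (no carries):
  0^2=2, 6^4=2, d^f=2, 8^9=1, c^7=b, 9^1=8, 2^1=3, b^d=6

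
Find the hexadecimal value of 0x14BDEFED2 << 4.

0x14BDEFED20

Shifting left by 4 bits = 1 hex digit: append 1 zero.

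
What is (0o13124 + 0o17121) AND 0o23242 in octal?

Add column by column in base 8, right to left:
  4+1 = 5
  2+2 = 4
  1+1 = 2
  3+7 = 2 carry 1
  1+1+1 = 3
Sum = 0o32245; now AND with 0o23242:
  3&2=2, 2&3=2, 2&2=2, 4&4=4, 5&2=0

0o22240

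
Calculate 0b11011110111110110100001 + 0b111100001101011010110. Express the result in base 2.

0b100011011001100001110111

Add column by column in base 2, right to left:
  1+0 = 1
  0+1 = 1
  0+1 = 1
  0+0 = 0
  0+1 = 1
  1+0 = 1
  0+1 = 1
  1+1 = 0 carry 1
  1+0+1 = 0 carry 1
  0+1+1 = 0 carry 1
  1+0+1 = 0 carry 1
  1+1+1 = 1 carry 1
  1+1+1 = 1 carry 1
  1+0+1 = 0 carry 1
  1+0+1 = 0 carry 1
  0+0+1 = 1
  1+0 = 1
  1+1 = 0 carry 1
  1+1+1 = 1 carry 1
  1+1+1 = 1 carry 1
  0+1+1 = 0 carry 1
  1+0+1 = 0 carry 1
  1+0+1 = 0 carry 1
  final carry 1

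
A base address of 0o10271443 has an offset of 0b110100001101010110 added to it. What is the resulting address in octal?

0o11133171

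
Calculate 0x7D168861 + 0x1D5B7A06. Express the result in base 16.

Add column by column in base 16, right to left:
  1+6 = 7
  6+0 = 6
  8+A = 2 carry 1
  8+7+1 = 0 carry 1
  6+B+1 = 2 carry 1
  1+5+1 = 7
  D+D = A carry 1
  7+1+1 = 9

0x9A720267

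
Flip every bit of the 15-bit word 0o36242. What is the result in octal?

Each oct digit d becomes 7−d:
  3→4, 6→1, 2→5, 4→3, 2→5

0o41535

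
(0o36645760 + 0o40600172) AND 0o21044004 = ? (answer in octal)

0o21044000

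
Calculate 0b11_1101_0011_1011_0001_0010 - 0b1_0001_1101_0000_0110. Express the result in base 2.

Subtract column by column in base 2:
  0-0 → 0
  1-1 → 0
  0-1 → 1 (borrow)
  0-0-1 → 1 (borrow)
  1-0-1 → 0
  0-0 → 0
  0-0 → 0
  0-0 → 0
  1-1 → 0
  1-0 → 1
  0-1 → 1 (borrow)
  1-1-1 → 1 (borrow)
  1-1-1 → 1 (borrow)
  1-0-1 → 0
  0-0 → 0
  0-0 → 0
  1-1 → 0
  0-0 → 0
  1-0 → 1
  1-0 → 1
  1-0 → 1
  1-0 → 1

0b1111000001111000001100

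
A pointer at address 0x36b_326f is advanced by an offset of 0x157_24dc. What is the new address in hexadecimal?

0x4c2574b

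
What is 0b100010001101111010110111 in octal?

0o42157267

Group the bits in threes: 100 010 001 101 111 010 110 111 → 42157267.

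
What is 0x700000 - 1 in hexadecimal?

The trailing 5 digits are 0, so subtracting 1 borrows through: they become F and the next digit up decrements.

0x6FFFFF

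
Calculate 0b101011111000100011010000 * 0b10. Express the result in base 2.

0b1010111110001000110100000

Multiply each base-2 digit by 2, carrying:
  0×2 = 0 → write 0
  0×2 = 0 → write 0
  0×2 = 0 → write 0
  0×2 = 0 → write 0
  1×2 = 2 → write 0 carry 1
  0×2+1 = 1 → write 1
  1×2 = 2 → write 0 carry 1
  1×2+1 = 3 → write 1 carry 1
  0×2+1 = 1 → write 1
  0×2 = 0 → write 0
  0×2 = 0 → write 0
  1×2 = 2 → write 0 carry 1
  0×2+1 = 1 → write 1
  0×2 = 0 → write 0
  0×2 = 0 → write 0
  1×2 = 2 → write 0 carry 1
  1×2+1 = 3 → write 1 carry 1
  1×2+1 = 3 → write 1 carry 1
  1×2+1 = 3 → write 1 carry 1
  1×2+1 = 3 → write 1 carry 1
  0×2+1 = 1 → write 1
  1×2 = 2 → write 0 carry 1
  0×2+1 = 1 → write 1
  1×2 = 2 → write 0 carry 1
  remaining carry: 1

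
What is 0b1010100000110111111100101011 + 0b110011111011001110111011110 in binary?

0b10001000000010001110100001001

Add column by column in base 2, right to left:
  1+0 = 1
  1+1 = 0 carry 1
  0+1+1 = 0 carry 1
  1+1+1 = 1 carry 1
  0+1+1 = 0 carry 1
  1+0+1 = 0 carry 1
  0+1+1 = 0 carry 1
  0+1+1 = 0 carry 1
  1+1+1 = 1 carry 1
  1+0+1 = 0 carry 1
  1+1+1 = 1 carry 1
  1+1+1 = 1 carry 1
  1+1+1 = 1 carry 1
  1+0+1 = 0 carry 1
  1+0+1 = 0 carry 1
  0+1+1 = 0 carry 1
  1+1+1 = 1 carry 1
  1+0+1 = 0 carry 1
  0+1+1 = 0 carry 1
  0+1+1 = 0 carry 1
  0+1+1 = 0 carry 1
  0+1+1 = 0 carry 1
  0+1+1 = 0 carry 1
  1+0+1 = 0 carry 1
  0+0+1 = 1
  1+1 = 0 carry 1
  0+1+1 = 0 carry 1
  1+0+1 = 0 carry 1
  final carry 1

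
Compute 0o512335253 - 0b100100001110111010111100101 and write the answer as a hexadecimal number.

0o512335253 = 0x529baab in hexadecimal.
0b100100001110111010111100101 = 0x48775e5 in hexadecimal.
Subtract column by column in base 16:
  b-5 → 6
  a-e → c (borrow)
  a-5-1 → 4
  b-7 → 4
  9-7 → 2
  2-8 → a (borrow)
  5-4-1 → 0

0xa244c6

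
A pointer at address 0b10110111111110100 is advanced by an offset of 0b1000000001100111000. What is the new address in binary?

0b1010111001100101100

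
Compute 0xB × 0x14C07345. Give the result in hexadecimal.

0xE444F3F7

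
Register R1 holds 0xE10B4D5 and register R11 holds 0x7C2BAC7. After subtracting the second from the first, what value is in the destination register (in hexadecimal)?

Subtract column by column in base 16:
  5-7 → E (borrow)
  D-C-1 → 0
  4-A → A (borrow)
  B-B-1 → F (borrow)
  0-2-1 → D (borrow)
  1-C-1 → 4 (borrow)
  E-7-1 → 6

0x64DFA0E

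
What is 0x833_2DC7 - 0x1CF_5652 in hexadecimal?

Subtract column by column in base 16:
  7-2 → 5
  C-5 → 7
  D-6 → 7
  2-5 → D (borrow)
  3-F-1 → 3 (borrow)
  3-C-1 → 6 (borrow)
  8-1-1 → 6

0x663D775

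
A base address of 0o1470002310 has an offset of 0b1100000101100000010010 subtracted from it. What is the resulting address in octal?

0b1100000101100000010010 = 0o14054022 in octal.
Subtract column by column in base 8:
  0-2 → 6 (borrow)
  1-2-1 → 6 (borrow)
  3-0-1 → 2
  2-4 → 6 (borrow)
  0-5-1 → 2 (borrow)
  0-0-1 → 7 (borrow)
  0-4-1 → 3 (borrow)
  7-1-1 → 5
  4-0 → 4
  1-0 → 1

0o1453726266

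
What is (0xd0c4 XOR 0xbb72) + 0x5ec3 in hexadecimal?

First 0xd0c4 XOR 0xbb72 = 0x6bb6.
Add column by column in base 16, right to left:
  6+3 = 9
  b+c = 7 carry 1
  b+e+1 = a carry 1
  6+5+1 = c

0xca79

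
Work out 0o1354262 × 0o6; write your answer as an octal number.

0o10612054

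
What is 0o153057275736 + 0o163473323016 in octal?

0o336552620754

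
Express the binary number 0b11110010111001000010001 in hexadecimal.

Group the bits into nibbles: 0111 1001 0111 0010 0001 0001 → 797211.

0x797211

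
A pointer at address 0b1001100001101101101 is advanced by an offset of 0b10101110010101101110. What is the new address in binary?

Add column by column in base 2, right to left:
  1+0 = 1
  0+1 = 1
  1+1 = 0 carry 1
  1+1+1 = 1 carry 1
  0+0+1 = 1
  1+1 = 0 carry 1
  1+1+1 = 1 carry 1
  0+0+1 = 1
  1+1 = 0 carry 1
  1+0+1 = 0 carry 1
  0+1+1 = 0 carry 1
  0+0+1 = 1
  0+0 = 0
  0+1 = 1
  1+1 = 0 carry 1
  1+1+1 = 1 carry 1
  0+0+1 = 1
  0+1 = 1
  1+0 = 1
  0+1 = 1

0b11111010100011011011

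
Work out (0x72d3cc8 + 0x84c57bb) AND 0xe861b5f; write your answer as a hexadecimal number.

Add column by column in base 16, right to left:
  8+b = 3 carry 1
  c+b+1 = 8 carry 1
  c+7+1 = 4 carry 1
  3+5+1 = 9
  d+c = 9 carry 1
  2+4+1 = 7
  7+8 = f
Sum = 0xf799483; now AND with 0xe861b5f:
  f&e=e, 7&8=0, 9&6=0, 9&1=1, 4&b=0, 8&5=0, 3&f=3

0xe001003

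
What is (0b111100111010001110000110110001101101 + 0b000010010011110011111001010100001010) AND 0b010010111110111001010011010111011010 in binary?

Add column by column in base 2, right to left:
  1+0 = 1
  0+1 = 1
  1+0 = 1
  1+1 = 0 carry 1
  0+0+1 = 1
  1+0 = 1
  1+0 = 1
  0+0 = 0
  0+1 = 1
  0+0 = 0
  1+1 = 0 carry 1
  1+0+1 = 0 carry 1
  0+1+1 = 0 carry 1
  1+0+1 = 0 carry 1
  1+0+1 = 0 carry 1
  0+1+1 = 0 carry 1
  0+1+1 = 0 carry 1
  0+1+1 = 0 carry 1
  0+1+1 = 0 carry 1
  1+1+1 = 1 carry 1
  1+0+1 = 0 carry 1
  1+0+1 = 0 carry 1
  0+1+1 = 0 carry 1
  0+1+1 = 0 carry 1
  0+1+1 = 0 carry 1
  1+1+1 = 1 carry 1
  0+0+1 = 1
  1+0 = 1
  1+1 = 0 carry 1
  1+0+1 = 0 carry 1
  0+0+1 = 1
  0+1 = 1
  1+0 = 1
  1+0 = 1
  1+0 = 1
  1+0 = 1
Sum = 0b111111001110000010000000000101110111; now AND with 0b010010111110111001010011010111011010:
  111111001110000010000000000101110111
& 010010111110111001010011010111011010
= 010010001110000000000000000101010010

0b10010001110000000000000000101010010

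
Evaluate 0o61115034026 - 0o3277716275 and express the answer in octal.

Subtract column by column in base 8:
  6-5 → 1
  2-7 → 3 (borrow)
  0-2-1 → 5 (borrow)
  4-6-1 → 5 (borrow)
  3-1-1 → 1
  0-7 → 1 (borrow)
  5-7-1 → 5 (borrow)
  1-7-1 → 1 (borrow)
  1-2-1 → 6 (borrow)
  1-3-1 → 5 (borrow)
  6-0-1 → 5

0o55615115531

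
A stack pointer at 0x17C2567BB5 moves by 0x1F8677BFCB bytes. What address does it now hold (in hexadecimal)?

Add column by column in base 16, right to left:
  5+B = 0 carry 1
  B+C+1 = 8 carry 1
  B+F+1 = B carry 1
  7+B+1 = 3 carry 1
  6+7+1 = E
  5+7 = C
  2+6 = 8
  C+8 = 4 carry 1
  7+F+1 = 7 carry 1
  1+1+1 = 3

0x3748CE3B80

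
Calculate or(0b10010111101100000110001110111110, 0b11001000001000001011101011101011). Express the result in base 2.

OR bit by bit (1 where either bit is 1):
  10010111101100000110001110111110
| 11001000001000001011101011101011
= 11011111101100001111101111111111

0b11011111101100001111101111111111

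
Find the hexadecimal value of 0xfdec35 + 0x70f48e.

Add column by column in base 16, right to left:
  5+e = 3 carry 1
  3+8+1 = c
  c+4 = 0 carry 1
  e+f+1 = e carry 1
  d+0+1 = e
  f+7 = 6 carry 1
  final carry 1

0x16ee0c3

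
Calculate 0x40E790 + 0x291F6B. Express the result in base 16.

0x6A06FB

Add column by column in base 16, right to left:
  0+B = B
  9+6 = F
  7+F = 6 carry 1
  E+1+1 = 0 carry 1
  0+9+1 = A
  4+2 = 6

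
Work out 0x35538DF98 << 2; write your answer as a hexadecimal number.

2 bits is not a whole number of base-16 digits; in binary: 1101010101001110001101111110011000 << 2 = 110101010100111000110111111001100000.

0xD54E37E60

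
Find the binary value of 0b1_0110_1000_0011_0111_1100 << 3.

0b101101000001101111100000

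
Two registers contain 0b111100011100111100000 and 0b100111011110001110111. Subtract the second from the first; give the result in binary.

0b10100111110101101001

Subtract column by column in base 2:
  0-1 → 1 (borrow)
  0-1-1 → 0 (borrow)
  0-1-1 → 0 (borrow)
  0-0-1 → 1 (borrow)
  0-1-1 → 0 (borrow)
  1-1-1 → 1 (borrow)
  1-1-1 → 1 (borrow)
  1-0-1 → 0
  1-0 → 1
  0-0 → 0
  0-1 → 1 (borrow)
  1-1-1 → 1 (borrow)
  1-1-1 → 1 (borrow)
  1-1-1 → 1 (borrow)
  0-0-1 → 1 (borrow)
  0-1-1 → 0 (borrow)
  0-1-1 → 0 (borrow)
  1-1-1 → 1 (borrow)
  1-0-1 → 0
  1-0 → 1
  1-1 → 0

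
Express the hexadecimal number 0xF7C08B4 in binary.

Expand each hex digit to 4 bits: F=1111 7=0111 C=1100 0=0000 8=1000 B=1011 4=0100.

0b1111011111000000100010110100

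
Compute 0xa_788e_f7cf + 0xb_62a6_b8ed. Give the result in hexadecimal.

Add column by column in base 16, right to left:
  f+d = c carry 1
  c+e+1 = b carry 1
  7+8+1 = 0 carry 1
  f+b+1 = b carry 1
  e+6+1 = 5 carry 1
  8+a+1 = 3 carry 1
  8+2+1 = b
  7+6 = d
  a+b = 5 carry 1
  final carry 1

0x15db35b0bc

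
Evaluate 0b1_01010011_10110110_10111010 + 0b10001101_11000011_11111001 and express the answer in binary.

0b1111000010111101010110011

Add column by column in base 2, right to left:
  0+1 = 1
  1+0 = 1
  0+0 = 0
  1+1 = 0 carry 1
  1+1+1 = 1 carry 1
  1+1+1 = 1 carry 1
  0+1+1 = 0 carry 1
  1+1+1 = 1 carry 1
  0+1+1 = 0 carry 1
  1+1+1 = 1 carry 1
  1+0+1 = 0 carry 1
  0+0+1 = 1
  1+0 = 1
  1+0 = 1
  0+1 = 1
  1+1 = 0 carry 1
  1+1+1 = 1 carry 1
  1+0+1 = 0 carry 1
  0+1+1 = 0 carry 1
  0+1+1 = 0 carry 1
  1+0+1 = 0 carry 1
  0+0+1 = 1
  1+0 = 1
  0+1 = 1
  1+0 = 1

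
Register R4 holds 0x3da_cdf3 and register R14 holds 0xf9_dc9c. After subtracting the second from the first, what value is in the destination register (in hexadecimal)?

0x2e0f157

Subtract column by column in base 16:
  3-c → 7 (borrow)
  f-9-1 → 5
  d-c → 1
  c-d → f (borrow)
  a-9-1 → 0
  d-f → e (borrow)
  3-0-1 → 2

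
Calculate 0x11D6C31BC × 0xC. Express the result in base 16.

0xD611254D0

Multiply each base-16 digit by 12, carrying:
  C×12 = 144 → write 0 carry 9
  B×12+9 = 141 → write D carry 8
  1×12+8 = 20 → write 4 carry 1
  3×12+1 = 37 → write 5 carry 2
  C×12+2 = 146 → write 2 carry 9
  6×12+9 = 81 → write 1 carry 5
  D×12+5 = 161 → write 1 carry 10
  1×12+10 = 22 → write 6 carry 1
  1×12+1 = 13 → write D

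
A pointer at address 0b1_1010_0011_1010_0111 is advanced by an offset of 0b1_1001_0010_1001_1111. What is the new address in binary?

Add column by column in base 2, right to left:
  1+1 = 0 carry 1
  1+1+1 = 1 carry 1
  1+1+1 = 1 carry 1
  0+1+1 = 0 carry 1
  0+1+1 = 0 carry 1
  1+0+1 = 0 carry 1
  0+0+1 = 1
  1+1 = 0 carry 1
  1+0+1 = 0 carry 1
  1+1+1 = 1 carry 1
  0+0+1 = 1
  0+0 = 0
  0+1 = 1
  1+0 = 1
  0+0 = 0
  1+1 = 0 carry 1
  1+1+1 = 1 carry 1
  final carry 1

0b110011011001000110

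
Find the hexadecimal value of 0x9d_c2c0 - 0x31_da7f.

0x6be841

Subtract column by column in base 16:
  0-f → 1 (borrow)
  c-7-1 → 4
  2-a → 8 (borrow)
  c-d-1 → e (borrow)
  d-1-1 → b
  9-3 → 6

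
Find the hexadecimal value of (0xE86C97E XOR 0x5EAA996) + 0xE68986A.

0x19D4F952

First 0xE86C97E XOR 0x5EAA996 = 0xB6C60E8.
Add column by column in base 16, right to left:
  8+A = 2 carry 1
  E+6+1 = 5 carry 1
  0+8+1 = 9
  6+9 = F
  C+8 = 4 carry 1
  6+6+1 = D
  B+E = 9 carry 1
  final carry 1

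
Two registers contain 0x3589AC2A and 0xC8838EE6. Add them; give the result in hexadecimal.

Add column by column in base 16, right to left:
  A+6 = 0 carry 1
  2+E+1 = 1 carry 1
  C+E+1 = B carry 1
  A+8+1 = 3 carry 1
  9+3+1 = D
  8+8 = 0 carry 1
  5+8+1 = E
  3+C = F

0xFE0D3B10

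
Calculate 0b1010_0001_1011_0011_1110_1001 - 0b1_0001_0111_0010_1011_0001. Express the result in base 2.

0b100100000100000100111000

Subtract column by column in base 2:
  1-1 → 0
  0-0 → 0
  0-0 → 0
  1-0 → 1
  0-1 → 1 (borrow)
  1-1-1 → 1 (borrow)
  1-0-1 → 0
  1-1 → 0
  1-0 → 1
  1-1 → 0
  0-0 → 0
  0-0 → 0
  1-1 → 0
  1-1 → 0
  0-1 → 1 (borrow)
  1-0-1 → 0
  1-1 → 0
  0-0 → 0
  0-0 → 0
  0-0 → 0
  0-1 → 1 (borrow)
  1-0-1 → 0
  0-0 → 0
  1-0 → 1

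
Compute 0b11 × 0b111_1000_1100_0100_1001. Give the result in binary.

Multiply each base-2 digit by 3, carrying:
  1×3 = 3 → write 1 carry 1
  0×3+1 = 1 → write 1
  0×3 = 0 → write 0
  1×3 = 3 → write 1 carry 1
  0×3+1 = 1 → write 1
  0×3 = 0 → write 0
  1×3 = 3 → write 1 carry 1
  0×3+1 = 1 → write 1
  0×3 = 0 → write 0
  0×3 = 0 → write 0
  1×3 = 3 → write 1 carry 1
  1×3+1 = 4 → write 0 carry 2
  0×3+2 = 2 → write 0 carry 1
  0×3+1 = 1 → write 1
  0×3 = 0 → write 0
  1×3 = 3 → write 1 carry 1
  1×3+1 = 4 → write 0 carry 2
  1×3+2 = 5 → write 1 carry 2
  1×3+2 = 5 → write 1 carry 2
  remaining carry: 10

0b101101010010011011011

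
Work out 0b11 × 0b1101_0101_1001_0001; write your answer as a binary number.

Multiply each base-2 digit by 3, carrying:
  1×3 = 3 → write 1 carry 1
  0×3+1 = 1 → write 1
  0×3 = 0 → write 0
  0×3 = 0 → write 0
  1×3 = 3 → write 1 carry 1
  0×3+1 = 1 → write 1
  0×3 = 0 → write 0
  1×3 = 3 → write 1 carry 1
  1×3+1 = 4 → write 0 carry 2
  0×3+2 = 2 → write 0 carry 1
  1×3+1 = 4 → write 0 carry 2
  0×3+2 = 2 → write 0 carry 1
  1×3+1 = 4 → write 0 carry 2
  0×3+2 = 2 → write 0 carry 1
  1×3+1 = 4 → write 0 carry 2
  1×3+2 = 5 → write 1 carry 2
  remaining carry: 10

0b101000000010110011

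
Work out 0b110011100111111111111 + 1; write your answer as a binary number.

0b110011101000000000000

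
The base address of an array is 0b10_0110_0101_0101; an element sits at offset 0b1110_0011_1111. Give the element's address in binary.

0b11010010010100

Add column by column in base 2, right to left:
  1+1 = 0 carry 1
  0+1+1 = 0 carry 1
  1+1+1 = 1 carry 1
  0+1+1 = 0 carry 1
  1+1+1 = 1 carry 1
  0+1+1 = 0 carry 1
  1+0+1 = 0 carry 1
  0+0+1 = 1
  0+0 = 0
  1+1 = 0 carry 1
  1+1+1 = 1 carry 1
  0+1+1 = 0 carry 1
  0+0+1 = 1
  1+0 = 1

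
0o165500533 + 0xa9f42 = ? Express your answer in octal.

0xa9f42 = 0o2517502 in octal.
Add column by column in base 8, right to left:
  3+2 = 5
  3+0 = 3
  5+5 = 2 carry 1
  0+7+1 = 0 carry 1
  0+1+1 = 2
  5+5 = 2 carry 1
  5+2+1 = 0 carry 1
  6+0+1 = 7
  1+0 = 1

0o170220235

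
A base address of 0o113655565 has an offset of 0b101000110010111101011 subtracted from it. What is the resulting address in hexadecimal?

0x11AF58A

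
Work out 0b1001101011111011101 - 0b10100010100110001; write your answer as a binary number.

0b111001001010101100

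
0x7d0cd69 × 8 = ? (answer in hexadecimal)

Multiply each base-16 digit by 8, carrying:
  9×8 = 72 → write 8 carry 4
  6×8+4 = 52 → write 4 carry 3
  d×8+3 = 107 → write b carry 6
  c×8+6 = 102 → write 6 carry 6
  0×8+6 = 6 → write 6
  d×8 = 104 → write 8 carry 6
  7×8+6 = 62 → write e carry 3
  remaining carry: 3

0x3e866b48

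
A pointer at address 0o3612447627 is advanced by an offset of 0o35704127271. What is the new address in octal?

Add column by column in base 8, right to left:
  7+1 = 0 carry 1
  2+7+1 = 2 carry 1
  6+2+1 = 1 carry 1
  7+7+1 = 7 carry 1
  4+2+1 = 7
  4+1 = 5
  2+4 = 6
  1+0 = 1
  6+7 = 5 carry 1
  3+5+1 = 1 carry 1
  0+3+1 = 4

0o41516577120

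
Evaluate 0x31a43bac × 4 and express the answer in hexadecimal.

0xc690eeb0

Multiply each base-16 digit by 4, carrying:
  c×4 = 48 → write 0 carry 3
  a×4+3 = 43 → write b carry 2
  b×4+2 = 46 → write e carry 2
  3×4+2 = 14 → write e
  4×4 = 16 → write 0 carry 1
  a×4+1 = 41 → write 9 carry 2
  1×4+2 = 6 → write 6
  3×4 = 12 → write c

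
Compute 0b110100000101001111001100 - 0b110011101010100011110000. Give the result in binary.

Subtract column by column in base 2:
  0-0 → 0
  0-0 → 0
  1-0 → 1
  1-0 → 1
  0-1 → 1 (borrow)
  0-1-1 → 0 (borrow)
  1-1-1 → 1 (borrow)
  1-1-1 → 1 (borrow)
  1-0-1 → 0
  1-0 → 1
  0-0 → 0
  0-1 → 1 (borrow)
  1-0-1 → 0
  0-1 → 1 (borrow)
  1-0-1 → 0
  0-1 → 1 (borrow)
  0-0-1 → 1 (borrow)
  0-1-1 → 0 (borrow)
  0-1-1 → 0 (borrow)
  0-1-1 → 0 (borrow)
  1-0-1 → 0
  0-0 → 0
  1-1 → 0
  1-1 → 0

0b11010101011011100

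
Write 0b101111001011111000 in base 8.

0o571370

Group the bits in threes: 101 111 001 011 111 000 → 571370.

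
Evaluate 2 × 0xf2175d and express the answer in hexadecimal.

0x1e42eba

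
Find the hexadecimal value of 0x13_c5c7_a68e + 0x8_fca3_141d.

0x1cc26abaab

Add column by column in base 16, right to left:
  e+d = b carry 1
  8+1+1 = a
  6+4 = a
  a+1 = b
  7+3 = a
  c+a = 6 carry 1
  5+c+1 = 2 carry 1
  c+f+1 = c carry 1
  3+8+1 = c
  1+0 = 1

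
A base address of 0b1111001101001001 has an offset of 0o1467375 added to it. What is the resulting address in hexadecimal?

0x76246

0b1111001101001001 = 0xF349 in hexadecimal.
0o1467375 = 0x66EFD in hexadecimal.
Add column by column in base 16, right to left:
  9+D = 6 carry 1
  4+F+1 = 4 carry 1
  3+E+1 = 2 carry 1
  F+6+1 = 6 carry 1
  0+6+1 = 7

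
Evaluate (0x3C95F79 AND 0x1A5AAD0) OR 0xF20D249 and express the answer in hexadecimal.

0xFA1DA59

0x3C95F79 AND 0x1A5AAD0 = 0x1810A50.
Then OR with 0xF20D249.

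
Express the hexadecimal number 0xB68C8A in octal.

0o55506212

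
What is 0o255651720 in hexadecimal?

0x2b753d0

Each octal digit is 3 bits: 2=010 5=101 5=101 6=110 5=101 1=001 7=111 2=010 0=000.
Group the bits into nibbles: 0010 1011 0111 0101 0011 1101 0000 → 2b753d0.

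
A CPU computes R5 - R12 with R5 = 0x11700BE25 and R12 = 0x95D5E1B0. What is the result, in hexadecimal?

0x812ADC75

Subtract column by column in base 16:
  5-0 → 5
  2-B → 7 (borrow)
  E-1-1 → C
  B-E → D (borrow)
  0-5-1 → A (borrow)
  0-D-1 → 2 (borrow)
  7-5-1 → 1
  1-9 → 8 (borrow)
  1-0-1 → 0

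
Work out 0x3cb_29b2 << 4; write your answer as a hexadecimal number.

0x3cb29b20

Shifting left by 4 bits = 1 hex digit: append 1 zero.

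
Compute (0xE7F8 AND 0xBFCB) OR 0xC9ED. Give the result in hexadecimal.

0xE7F8 AND 0xBFCB = 0xA7C8.
Then OR with 0xC9ED.

0xEFED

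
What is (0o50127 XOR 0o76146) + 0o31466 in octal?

0o57547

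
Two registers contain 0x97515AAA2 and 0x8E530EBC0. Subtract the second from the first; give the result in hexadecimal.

0x8FE4BEE2

Subtract column by column in base 16:
  2-0 → 2
  A-C → E (borrow)
  A-B-1 → E (borrow)
  A-E-1 → B (borrow)
  5-0-1 → 4
  1-3 → E (borrow)
  5-5-1 → F (borrow)
  7-E-1 → 8 (borrow)
  9-8-1 → 0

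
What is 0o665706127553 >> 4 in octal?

0o33274305366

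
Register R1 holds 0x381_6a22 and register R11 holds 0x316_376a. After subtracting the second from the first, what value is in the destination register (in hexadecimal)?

0x6b32b8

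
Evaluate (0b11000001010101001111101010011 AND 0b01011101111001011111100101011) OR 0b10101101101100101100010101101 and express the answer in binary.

0b11101101111101101111110101111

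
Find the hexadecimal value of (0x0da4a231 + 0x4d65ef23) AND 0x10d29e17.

Add column by column in base 16, right to left:
  1+3 = 4
  3+2 = 5
  2+f = 1 carry 1
  a+e+1 = 9 carry 1
  4+5+1 = a
  a+6 = 0 carry 1
  d+d+1 = b carry 1
  0+4+1 = 5
Sum = 0x5b0a9154; now AND with 0x10d29e17:
  5&1=1, b&0=0, 0&d=0, a&2=2, 9&9=9, 1&e=0, 5&1=1, 4&7=4

0x10029014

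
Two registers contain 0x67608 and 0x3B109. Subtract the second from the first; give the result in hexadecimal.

Subtract column by column in base 16:
  8-9 → F (borrow)
  0-0-1 → F (borrow)
  6-1-1 → 4
  7-B → C (borrow)
  6-3-1 → 2

0x2C4FF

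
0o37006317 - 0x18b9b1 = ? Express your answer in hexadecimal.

0o37006317 = 0x7c0ccf in hexadecimal.
Subtract column by column in base 16:
  f-1 → e
  c-b → 1
  c-9 → 3
  0-b → 5 (borrow)
  c-8-1 → 3
  7-1 → 6

0x63531e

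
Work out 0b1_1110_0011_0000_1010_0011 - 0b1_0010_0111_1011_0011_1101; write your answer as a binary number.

0b10111011010101100110

Subtract column by column in base 2:
  1-1 → 0
  1-0 → 1
  0-1 → 1 (borrow)
  0-1-1 → 0 (borrow)
  0-1-1 → 0 (borrow)
  1-1-1 → 1 (borrow)
  0-0-1 → 1 (borrow)
  1-0-1 → 0
  0-1 → 1 (borrow)
  0-1-1 → 0 (borrow)
  0-0-1 → 1 (borrow)
  0-1-1 → 0 (borrow)
  1-1-1 → 1 (borrow)
  1-1-1 → 1 (borrow)
  0-1-1 → 0 (borrow)
  0-0-1 → 1 (borrow)
  0-0-1 → 1 (borrow)
  1-1-1 → 1 (borrow)
  1-0-1 → 0
  1-0 → 1
  1-1 → 0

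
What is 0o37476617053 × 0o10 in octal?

0o374766170530

Multiply each base-8 digit by 8, carrying:
  3×8 = 24 → write 0 carry 3
  5×8+3 = 43 → write 3 carry 5
  0×8+5 = 5 → write 5
  7×8 = 56 → write 0 carry 7
  1×8+7 = 15 → write 7 carry 1
  6×8+1 = 49 → write 1 carry 6
  6×8+6 = 54 → write 6 carry 6
  7×8+6 = 62 → write 6 carry 7
  4×8+7 = 39 → write 7 carry 4
  7×8+4 = 60 → write 4 carry 7
  3×8+7 = 31 → write 7 carry 3
  remaining carry: 3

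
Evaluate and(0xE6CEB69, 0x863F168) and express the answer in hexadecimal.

0x860E168

AND each hex digit independently (no carries):
  E&8=8, 6&6=6, C&3=0, E&F=E, B&1=1, 6&6=6, 9&8=8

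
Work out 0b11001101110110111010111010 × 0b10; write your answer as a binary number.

0b110011011101101110101110100

Multiply each base-2 digit by 2, carrying:
  0×2 = 0 → write 0
  1×2 = 2 → write 0 carry 1
  0×2+1 = 1 → write 1
  1×2 = 2 → write 0 carry 1
  1×2+1 = 3 → write 1 carry 1
  1×2+1 = 3 → write 1 carry 1
  0×2+1 = 1 → write 1
  1×2 = 2 → write 0 carry 1
  0×2+1 = 1 → write 1
  1×2 = 2 → write 0 carry 1
  1×2+1 = 3 → write 1 carry 1
  1×2+1 = 3 → write 1 carry 1
  0×2+1 = 1 → write 1
  1×2 = 2 → write 0 carry 1
  1×2+1 = 3 → write 1 carry 1
  0×2+1 = 1 → write 1
  1×2 = 2 → write 0 carry 1
  1×2+1 = 3 → write 1 carry 1
  1×2+1 = 3 → write 1 carry 1
  0×2+1 = 1 → write 1
  1×2 = 2 → write 0 carry 1
  1×2+1 = 3 → write 1 carry 1
  0×2+1 = 1 → write 1
  0×2 = 0 → write 0
  1×2 = 2 → write 0 carry 1
  1×2+1 = 3 → write 1 carry 1
  remaining carry: 1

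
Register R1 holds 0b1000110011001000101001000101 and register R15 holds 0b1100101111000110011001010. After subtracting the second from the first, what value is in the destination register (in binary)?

Subtract column by column in base 2:
  1-0 → 1
  0-1 → 1 (borrow)
  1-0-1 → 0
  0-1 → 1 (borrow)
  0-0-1 → 1 (borrow)
  0-0-1 → 1 (borrow)
  1-1-1 → 1 (borrow)
  0-1-1 → 0 (borrow)
  0-0-1 → 1 (borrow)
  1-0-1 → 0
  0-1 → 1 (borrow)
  1-1-1 → 1 (borrow)
  0-0-1 → 1 (borrow)
  0-0-1 → 1 (borrow)
  0-0-1 → 1 (borrow)
  1-1-1 → 1 (borrow)
  0-1-1 → 0 (borrow)
  0-1-1 → 0 (borrow)
  1-1-1 → 1 (borrow)
  1-0-1 → 0
  0-1 → 1 (borrow)
  0-0-1 → 1 (borrow)
  1-0-1 → 0
  1-1 → 0
  0-1 → 1 (borrow)
  0-0-1 → 1 (borrow)
  0-0-1 → 1 (borrow)
  1-0-1 → 0

0b111001101001111110101111011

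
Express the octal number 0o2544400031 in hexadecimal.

0x15920019

Each octal digit is 3 bits: 2=010 5=101 4=100 4=100 4=100 0=000 0=000 0=000 3=011 1=001.
Group the bits into nibbles: 0001 0101 1001 0010 0000 0000 0001 1001 → 15920019.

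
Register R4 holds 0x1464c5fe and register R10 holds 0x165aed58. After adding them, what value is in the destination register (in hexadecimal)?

Add column by column in base 16, right to left:
  e+8 = 6 carry 1
  f+5+1 = 5 carry 1
  5+d+1 = 3 carry 1
  c+e+1 = b carry 1
  4+a+1 = f
  6+5 = b
  4+6 = a
  1+1 = 2

0x2abfb356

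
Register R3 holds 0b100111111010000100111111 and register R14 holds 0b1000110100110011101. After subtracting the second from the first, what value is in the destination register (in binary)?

Subtract column by column in base 2:
  1-1 → 0
  1-0 → 1
  1-1 → 0
  1-1 → 0
  1-1 → 0
  1-0 → 1
  0-0 → 0
  0-1 → 1 (borrow)
  1-1-1 → 1 (borrow)
  0-0-1 → 1 (borrow)
  0-0-1 → 1 (borrow)
  0-1-1 → 0 (borrow)
  0-0-1 → 1 (borrow)
  1-1-1 → 1 (borrow)
  0-1-1 → 0 (borrow)
  1-0-1 → 0
  1-0 → 1
  1-0 → 1
  1-1 → 0
  1-0 → 1
  1-0 → 1
  0-0 → 0
  0-0 → 0
  1-0 → 1

0b100110110011011110100010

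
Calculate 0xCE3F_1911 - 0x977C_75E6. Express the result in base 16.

Subtract column by column in base 16:
  1-6 → B (borrow)
  1-E-1 → 2 (borrow)
  9-5-1 → 3
  1-7 → A (borrow)
  F-C-1 → 2
  3-7 → C (borrow)
  E-7-1 → 6
  C-9 → 3

0x36C2A32B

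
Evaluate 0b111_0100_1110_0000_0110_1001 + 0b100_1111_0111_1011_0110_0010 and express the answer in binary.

Add column by column in base 2, right to left:
  1+0 = 1
  0+1 = 1
  0+0 = 0
  1+0 = 1
  0+0 = 0
  1+1 = 0 carry 1
  1+1+1 = 1 carry 1
  0+0+1 = 1
  0+1 = 1
  0+1 = 1
  0+0 = 0
  0+1 = 1
  0+1 = 1
  1+1 = 0 carry 1
  1+1+1 = 1 carry 1
  1+0+1 = 0 carry 1
  0+1+1 = 0 carry 1
  0+1+1 = 0 carry 1
  1+1+1 = 1 carry 1
  0+1+1 = 0 carry 1
  1+0+1 = 0 carry 1
  1+0+1 = 0 carry 1
  1+1+1 = 1 carry 1
  final carry 1

0b110001000101101111001011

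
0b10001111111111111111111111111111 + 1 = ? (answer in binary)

0b10010000000000000000000000000000

The trailing 28 digits are 1 (max in base 2), so adding 1 cascades: they roll to 0 and the next digit up increments.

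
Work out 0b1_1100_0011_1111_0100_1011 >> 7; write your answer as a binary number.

Right shift by 7: drop the 7 least-significant bits.

0b11100001111110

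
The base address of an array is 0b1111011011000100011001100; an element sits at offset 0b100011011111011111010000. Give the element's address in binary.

Add column by column in base 2, right to left:
  0+0 = 0
  0+0 = 0
  1+0 = 1
  1+0 = 1
  0+1 = 1
  0+0 = 0
  1+1 = 0 carry 1
  1+1+1 = 1 carry 1
  0+1+1 = 0 carry 1
  0+1+1 = 0 carry 1
  0+1+1 = 0 carry 1
  1+0+1 = 0 carry 1
  0+1+1 = 0 carry 1
  0+1+1 = 0 carry 1
  0+1+1 = 0 carry 1
  1+1+1 = 1 carry 1
  1+1+1 = 1 carry 1
  0+0+1 = 1
  1+1 = 0 carry 1
  1+1+1 = 1 carry 1
  0+0+1 = 1
  1+0 = 1
  1+0 = 1
  1+1 = 0 carry 1
  1+0+1 = 0 carry 1
  final carry 1

0b10011110111000000010011100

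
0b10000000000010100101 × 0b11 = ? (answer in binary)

Multiply each base-2 digit by 3, carrying:
  1×3 = 3 → write 1 carry 1
  0×3+1 = 1 → write 1
  1×3 = 3 → write 1 carry 1
  0×3+1 = 1 → write 1
  0×3 = 0 → write 0
  1×3 = 3 → write 1 carry 1
  0×3+1 = 1 → write 1
  1×3 = 3 → write 1 carry 1
  0×3+1 = 1 → write 1
  0×3 = 0 → write 0
  0×3 = 0 → write 0
  0×3 = 0 → write 0
  0×3 = 0 → write 0
  0×3 = 0 → write 0
  0×3 = 0 → write 0
  0×3 = 0 → write 0
  0×3 = 0 → write 0
  0×3 = 0 → write 0
  0×3 = 0 → write 0
  1×3 = 3 → write 1 carry 1
  remaining carry: 1

0b110000000000111101111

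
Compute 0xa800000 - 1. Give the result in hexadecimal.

0xa7fffff

The trailing 5 digits are 0, so subtracting 1 borrows through: they become F and the next digit up decrements.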